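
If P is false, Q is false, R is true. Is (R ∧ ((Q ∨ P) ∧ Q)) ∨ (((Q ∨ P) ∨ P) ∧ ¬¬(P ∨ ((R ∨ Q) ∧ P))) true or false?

F

Q ∨ P = F ∨ F = F
(Q ∨ P) ∧ Q = F ∧ F = F
R ∧ ((Q ∨ P) ∧ Q) = T ∧ F = F
Q ∨ P = F ∨ F = F
(Q ∨ P) ∨ P = F ∨ F = F
R ∨ Q = T ∨ F = T
(R ∨ Q) ∧ P = T ∧ F = F
P ∨ ((R ∨ Q) ∧ P) = F ∨ F = F
¬(P ∨ ((R ∨ Q) ∧ P)) = ¬F = T
¬¬(P ∨ ((R ∨ Q) ∧ P)) = ¬T = F
((Q ∨ P) ∨ P) ∧ ¬¬(P ∨ ((R ∨ Q) ∧ P)) = F ∧ F = F
(R ∧ ((Q ∨ P) ∧ Q)) ∨ (((Q ∨ P) ∨ P) ∧ ¬¬(P ∨ ((R ∨ Q) ∧ P))) = F ∨ F = F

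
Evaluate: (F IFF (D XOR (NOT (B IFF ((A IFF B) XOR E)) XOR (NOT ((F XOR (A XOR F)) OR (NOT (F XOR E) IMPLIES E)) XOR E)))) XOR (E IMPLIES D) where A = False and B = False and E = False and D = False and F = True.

A IFF B = False IFF False = True
(A IFF B) XOR E = True XOR False = True
B IFF ((A IFF B) XOR E) = False IFF True = False
NOT (B IFF ((A IFF B) XOR E)) = NOT False = True
A XOR F = False XOR True = True
F XOR (A XOR F) = True XOR True = False
F XOR E = True XOR False = True
NOT (F XOR E) = NOT True = False
NOT (F XOR E) IMPLIES E = False IMPLIES False = True
(F XOR (A XOR F)) OR (NOT (F XOR E) IMPLIES E) = False OR True = True
NOT ((F XOR (A XOR F)) OR (NOT (F XOR E) IMPLIES E)) = NOT True = False
NOT ((F XOR (A XOR F)) OR (NOT (F XOR E) IMPLIES E)) XOR E = False XOR False = False
NOT (B IFF ((A IFF B) XOR E)) XOR (NOT ((F XOR (A XOR F)) OR (NOT (F XOR E) IMPLIES E)) XOR E) = True XOR False = True
D XOR (NOT (B IFF ((A IFF B) XOR E)) XOR (NOT ((F XOR (A XOR F)) OR (NOT (F XOR E) IMPLIES E)) XOR E)) = False XOR True = True
F IFF (D XOR (NOT (B IFF ((A IFF B) XOR E)) XOR (NOT ((F XOR (A XOR F)) OR (NOT (F XOR E) IMPLIES E)) XOR E))) = True IFF True = True
E IMPLIES D = False IMPLIES False = True
(F IFF (D XOR (NOT (B IFF ((A IFF B) XOR E)) XOR (NOT ((F XOR (A XOR F)) OR (NOT (F XOR E) IMPLIES E)) XOR E)))) XOR (E IMPLIES D) = True XOR True = False

False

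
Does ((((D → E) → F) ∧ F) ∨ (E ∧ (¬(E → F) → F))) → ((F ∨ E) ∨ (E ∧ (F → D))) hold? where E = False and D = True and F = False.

True

D → E = True → False = False
(D → E) → F = False → False = True
((D → E) → F) ∧ F = True ∧ False = False
E → F = False → False = True
¬(E → F) = ¬True = False
¬(E → F) → F = False → False = True
E ∧ (¬(E → F) → F) = False ∧ True = False
(((D → E) → F) ∧ F) ∨ (E ∧ (¬(E → F) → F)) = False ∨ False = False
F ∨ E = False ∨ False = False
F → D = False → True = True
E ∧ (F → D) = False ∧ True = False
(F ∨ E) ∨ (E ∧ (F → D)) = False ∨ False = False
((((D → E) → F) ∧ F) ∨ (E ∧ (¬(E → F) → F))) → ((F ∨ E) ∨ (E ∧ (F → D))) = False → False = True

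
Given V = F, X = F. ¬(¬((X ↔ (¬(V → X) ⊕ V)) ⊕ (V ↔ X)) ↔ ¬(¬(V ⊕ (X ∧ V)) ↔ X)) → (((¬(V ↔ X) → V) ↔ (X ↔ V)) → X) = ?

V → X = F → F = T
¬(V → X) = ¬T = F
¬(V → X) ⊕ V = F ⊕ F = F
X ↔ (¬(V → X) ⊕ V) = F ↔ F = T
V ↔ X = F ↔ F = T
(X ↔ (¬(V → X) ⊕ V)) ⊕ (V ↔ X) = T ⊕ T = F
¬((X ↔ (¬(V → X) ⊕ V)) ⊕ (V ↔ X)) = ¬F = T
X ∧ V = F ∧ F = F
V ⊕ (X ∧ V) = F ⊕ F = F
¬(V ⊕ (X ∧ V)) = ¬F = T
¬(V ⊕ (X ∧ V)) ↔ X = T ↔ F = F
¬(¬(V ⊕ (X ∧ V)) ↔ X) = ¬F = T
¬((X ↔ (¬(V → X) ⊕ V)) ⊕ (V ↔ X)) ↔ ¬(¬(V ⊕ (X ∧ V)) ↔ X) = T ↔ T = T
¬(¬((X ↔ (¬(V → X) ⊕ V)) ⊕ (V ↔ X)) ↔ ¬(¬(V ⊕ (X ∧ V)) ↔ X)) = ¬T = F
V ↔ X = F ↔ F = T
¬(V ↔ X) = ¬T = F
¬(V ↔ X) → V = F → F = T
X ↔ V = F ↔ F = T
(¬(V ↔ X) → V) ↔ (X ↔ V) = T ↔ T = T
((¬(V ↔ X) → V) ↔ (X ↔ V)) → X = T → F = F
¬(¬((X ↔ (¬(V → X) ⊕ V)) ⊕ (V ↔ X)) ↔ ¬(¬(V ⊕ (X ∧ V)) ↔ X)) → (((¬(V ↔ X) → V) ↔ (X ↔ V)) → X) = F → F = T

T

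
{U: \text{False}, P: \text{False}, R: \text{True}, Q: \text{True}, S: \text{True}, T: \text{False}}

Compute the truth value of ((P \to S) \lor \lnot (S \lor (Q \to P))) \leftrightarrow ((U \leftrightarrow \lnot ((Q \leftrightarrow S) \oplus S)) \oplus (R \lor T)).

Substituting U=\text{False}, P=\text{False}, R=\text{True}, Q=\text{True}, S=\text{True}, T=\text{False}:
P \to S = \text{False} \to \text{True} = \text{True}
Q \to P = \text{True} \to \text{False} = \text{False}
S \lor (Q \to P) = \text{True} \lor \text{False} = \text{True}
\lnot (S \lor (Q \to P)) = \lnot \text{True} = \text{False}
(P \to S) \lor \lnot (S \lor (Q \to P)) = \text{True} \lor \text{False} = \text{True}
Q \leftrightarrow S = \text{True} \leftrightarrow \text{True} = \text{True}
(Q \leftrightarrow S) \oplus S = \text{True} \oplus \text{True} = \text{False}
\lnot ((Q \leftrightarrow S) \oplus S) = \lnot \text{False} = \text{True}
U \leftrightarrow \lnot ((Q \leftrightarrow S) \oplus S) = \text{False} \leftrightarrow \text{True} = \text{False}
R \lor T = \text{True} \lor \text{False} = \text{True}
(U \leftrightarrow \lnot ((Q \leftrightarrow S) \oplus S)) \oplus (R \lor T) = \text{False} \oplus \text{True} = \text{True}
((P \to S) \lor \lnot (S \lor (Q \to P))) \leftrightarrow ((U \leftrightarrow \lnot ((Q \leftrightarrow S) \oplus S)) \oplus (R \lor T)) = \text{True} \leftrightarrow \text{True} = \text{True}

\text{True}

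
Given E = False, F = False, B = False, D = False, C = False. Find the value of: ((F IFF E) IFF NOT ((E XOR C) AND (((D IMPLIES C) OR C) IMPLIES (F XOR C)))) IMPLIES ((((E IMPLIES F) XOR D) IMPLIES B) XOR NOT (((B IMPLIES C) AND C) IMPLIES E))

False

Substituting E=False, F=False, B=False, D=False, C=False:
F IFF E = False IFF False = True
E XOR C = False XOR False = False
D IMPLIES C = False IMPLIES False = True
(D IMPLIES C) OR C = True OR False = True
F XOR C = False XOR False = False
((D IMPLIES C) OR C) IMPLIES (F XOR C) = True IMPLIES False = False
(E XOR C) AND (((D IMPLIES C) OR C) IMPLIES (F XOR C)) = False AND False = False
NOT ((E XOR C) AND (((D IMPLIES C) OR C) IMPLIES (F XOR C))) = NOT False = True
(F IFF E) IFF NOT ((E XOR C) AND (((D IMPLIES C) OR C) IMPLIES (F XOR C))) = True IFF True = True
E IMPLIES F = False IMPLIES False = True
(E IMPLIES F) XOR D = True XOR False = True
((E IMPLIES F) XOR D) IMPLIES B = True IMPLIES False = False
B IMPLIES C = False IMPLIES False = True
(B IMPLIES C) AND C = True AND False = False
((B IMPLIES C) AND C) IMPLIES E = False IMPLIES False = True
NOT (((B IMPLIES C) AND C) IMPLIES E) = NOT True = False
(((E IMPLIES F) XOR D) IMPLIES B) XOR NOT (((B IMPLIES C) AND C) IMPLIES E) = False XOR False = False
((F IFF E) IFF NOT ((E XOR C) AND (((D IMPLIES C) OR C) IMPLIES (F XOR C)))) IMPLIES ((((E IMPLIES F) XOR D) IMPLIES B) XOR NOT (((B IMPLIES C) AND C) IMPLIES E)) = True IMPLIES False = False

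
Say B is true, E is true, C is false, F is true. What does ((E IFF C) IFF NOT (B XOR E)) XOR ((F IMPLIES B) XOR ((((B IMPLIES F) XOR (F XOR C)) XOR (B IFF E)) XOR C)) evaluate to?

E IFF C = true IFF false = false
B XOR E = true XOR true = false
NOT (B XOR E) = NOT false = true
(E IFF C) IFF NOT (B XOR E) = false IFF true = false
F IMPLIES B = true IMPLIES true = true
B IMPLIES F = true IMPLIES true = true
F XOR C = true XOR false = true
(B IMPLIES F) XOR (F XOR C) = true XOR true = false
B IFF E = true IFF true = true
((B IMPLIES F) XOR (F XOR C)) XOR (B IFF E) = false XOR true = true
(((B IMPLIES F) XOR (F XOR C)) XOR (B IFF E)) XOR C = true XOR false = true
(F IMPLIES B) XOR ((((B IMPLIES F) XOR (F XOR C)) XOR (B IFF E)) XOR C) = true XOR true = false
((E IFF C) IFF NOT (B XOR E)) XOR ((F IMPLIES B) XOR ((((B IMPLIES F) XOR (F XOR C)) XOR (B IFF E)) XOR C)) = false XOR false = false

false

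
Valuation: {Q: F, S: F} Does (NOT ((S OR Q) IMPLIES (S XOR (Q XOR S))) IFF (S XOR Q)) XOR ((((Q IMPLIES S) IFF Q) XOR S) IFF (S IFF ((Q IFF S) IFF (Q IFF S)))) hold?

F

Substituting Q=F, S=F:
S OR Q = F OR F = F
Q XOR S = F XOR F = F
S XOR (Q XOR S) = F XOR F = F
(S OR Q) IMPLIES (S XOR (Q XOR S)) = F IMPLIES F = T
NOT ((S OR Q) IMPLIES (S XOR (Q XOR S))) = NOT T = F
S XOR Q = F XOR F = F
NOT ((S OR Q) IMPLIES (S XOR (Q XOR S))) IFF (S XOR Q) = F IFF F = T
Q IMPLIES S = F IMPLIES F = T
(Q IMPLIES S) IFF Q = T IFF F = F
((Q IMPLIES S) IFF Q) XOR S = F XOR F = F
Q IFF S = F IFF F = T
Q IFF S = F IFF F = T
(Q IFF S) IFF (Q IFF S) = T IFF T = T
S IFF ((Q IFF S) IFF (Q IFF S)) = F IFF T = F
(((Q IMPLIES S) IFF Q) XOR S) IFF (S IFF ((Q IFF S) IFF (Q IFF S))) = F IFF F = T
(NOT ((S OR Q) IMPLIES (S XOR (Q XOR S))) IFF (S XOR Q)) XOR ((((Q IMPLIES S) IFF Q) XOR S) IFF (S IFF ((Q IFF S) IFF (Q IFF S)))) = T XOR T = F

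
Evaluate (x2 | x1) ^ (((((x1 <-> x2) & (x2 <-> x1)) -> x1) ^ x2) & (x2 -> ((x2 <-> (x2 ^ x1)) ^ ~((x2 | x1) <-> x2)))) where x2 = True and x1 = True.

x2 | x1 = True | True = True
x1 <-> x2 = True <-> True = True
x2 <-> x1 = True <-> True = True
(x1 <-> x2) & (x2 <-> x1) = True & True = True
((x1 <-> x2) & (x2 <-> x1)) -> x1 = True -> True = True
(((x1 <-> x2) & (x2 <-> x1)) -> x1) ^ x2 = True ^ True = False
x2 ^ x1 = True ^ True = False
x2 <-> (x2 ^ x1) = True <-> False = False
x2 | x1 = True | True = True
(x2 | x1) <-> x2 = True <-> True = True
~((x2 | x1) <-> x2) = ~True = False
(x2 <-> (x2 ^ x1)) ^ ~((x2 | x1) <-> x2) = False ^ False = False
x2 -> ((x2 <-> (x2 ^ x1)) ^ ~((x2 | x1) <-> x2)) = True -> False = False
((((x1 <-> x2) & (x2 <-> x1)) -> x1) ^ x2) & (x2 -> ((x2 <-> (x2 ^ x1)) ^ ~((x2 | x1) <-> x2))) = False & False = False
(x2 | x1) ^ (((((x1 <-> x2) & (x2 <-> x1)) -> x1) ^ x2) & (x2 -> ((x2 <-> (x2 ^ x1)) ^ ~((x2 | x1) <-> x2)))) = True ^ False = True

True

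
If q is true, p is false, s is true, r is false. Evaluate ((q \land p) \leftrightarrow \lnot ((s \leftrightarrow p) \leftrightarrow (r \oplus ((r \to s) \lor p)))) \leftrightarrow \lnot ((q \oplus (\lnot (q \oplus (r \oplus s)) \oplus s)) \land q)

Substituting q=T, p=F, s=T, r=F:
q \land p = T \land F = F
s \leftrightarrow p = T \leftrightarrow F = F
r \to s = F \to T = T
(r \to s) \lor p = T \lor F = T
r \oplus ((r \to s) \lor p) = F \oplus T = T
(s \leftrightarrow p) \leftrightarrow (r \oplus ((r \to s) \lor p)) = F \leftrightarrow T = F
\lnot ((s \leftrightarrow p) \leftrightarrow (r \oplus ((r \to s) \lor p))) = \lnot F = T
(q \land p) \leftrightarrow \lnot ((s \leftrightarrow p) \leftrightarrow (r \oplus ((r \to s) \lor p))) = F \leftrightarrow T = F
r \oplus s = F \oplus T = T
q \oplus (r \oplus s) = T \oplus T = F
\lnot (q \oplus (r \oplus s)) = \lnot F = T
\lnot (q \oplus (r \oplus s)) \oplus s = T \oplus T = F
q \oplus (\lnot (q \oplus (r \oplus s)) \oplus s) = T \oplus F = T
(q \oplus (\lnot (q \oplus (r \oplus s)) \oplus s)) \land q = T \land T = T
\lnot ((q \oplus (\lnot (q \oplus (r \oplus s)) \oplus s)) \land q) = \lnot T = F
((q \land p) \leftrightarrow \lnot ((s \leftrightarrow p) \leftrightarrow (r \oplus ((r \to s) \lor p)))) \leftrightarrow \lnot ((q \oplus (\lnot (q \oplus (r \oplus s)) \oplus s)) \land q) = F \leftrightarrow F = T

T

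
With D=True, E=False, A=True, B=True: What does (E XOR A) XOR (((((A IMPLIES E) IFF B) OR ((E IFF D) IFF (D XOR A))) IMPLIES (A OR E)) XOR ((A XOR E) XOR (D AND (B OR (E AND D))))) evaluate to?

E XOR A = False XOR True = True
A IMPLIES E = True IMPLIES False = False
(A IMPLIES E) IFF B = False IFF True = False
E IFF D = False IFF True = False
D XOR A = True XOR True = False
(E IFF D) IFF (D XOR A) = False IFF False = True
((A IMPLIES E) IFF B) OR ((E IFF D) IFF (D XOR A)) = False OR True = True
A OR E = True OR False = True
(((A IMPLIES E) IFF B) OR ((E IFF D) IFF (D XOR A))) IMPLIES (A OR E) = True IMPLIES True = True
A XOR E = True XOR False = True
E AND D = False AND True = False
B OR (E AND D) = True OR False = True
D AND (B OR (E AND D)) = True AND True = True
(A XOR E) XOR (D AND (B OR (E AND D))) = True XOR True = False
((((A IMPLIES E) IFF B) OR ((E IFF D) IFF (D XOR A))) IMPLIES (A OR E)) XOR ((A XOR E) XOR (D AND (B OR (E AND D)))) = True XOR False = True
(E XOR A) XOR (((((A IMPLIES E) IFF B) OR ((E IFF D) IFF (D XOR A))) IMPLIES (A OR E)) XOR ((A XOR E) XOR (D AND (B OR (E AND D))))) = True XOR True = False

False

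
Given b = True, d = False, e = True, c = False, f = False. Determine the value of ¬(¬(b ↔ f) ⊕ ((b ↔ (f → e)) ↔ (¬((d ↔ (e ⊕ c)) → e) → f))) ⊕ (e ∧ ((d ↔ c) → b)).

False

b ↔ f = True ↔ False = False
¬(b ↔ f) = ¬False = True
f → e = False → True = True
b ↔ (f → e) = True ↔ True = True
e ⊕ c = True ⊕ False = True
d ↔ (e ⊕ c) = False ↔ True = False
(d ↔ (e ⊕ c)) → e = False → True = True
¬((d ↔ (e ⊕ c)) → e) = ¬True = False
¬((d ↔ (e ⊕ c)) → e) → f = False → False = True
(b ↔ (f → e)) ↔ (¬((d ↔ (e ⊕ c)) → e) → f) = True ↔ True = True
¬(b ↔ f) ⊕ ((b ↔ (f → e)) ↔ (¬((d ↔ (e ⊕ c)) → e) → f)) = True ⊕ True = False
¬(¬(b ↔ f) ⊕ ((b ↔ (f → e)) ↔ (¬((d ↔ (e ⊕ c)) → e) → f))) = ¬False = True
d ↔ c = False ↔ False = True
(d ↔ c) → b = True → True = True
e ∧ ((d ↔ c) → b) = True ∧ True = True
¬(¬(b ↔ f) ⊕ ((b ↔ (f → e)) ↔ (¬((d ↔ (e ⊕ c)) → e) → f))) ⊕ (e ∧ ((d ↔ c) → b)) = True ⊕ True = False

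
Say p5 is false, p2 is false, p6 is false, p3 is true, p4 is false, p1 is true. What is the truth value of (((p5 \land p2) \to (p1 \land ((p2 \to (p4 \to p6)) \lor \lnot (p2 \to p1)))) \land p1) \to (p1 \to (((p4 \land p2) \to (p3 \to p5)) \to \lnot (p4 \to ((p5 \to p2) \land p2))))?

p5 \land p2 = F \land F = F
p4 \to p6 = F \to F = T
p2 \to (p4 \to p6) = F \to T = T
p2 \to p1 = F \to T = T
\lnot (p2 \to p1) = \lnot T = F
(p2 \to (p4 \to p6)) \lor \lnot (p2 \to p1) = T \lor F = T
p1 \land ((p2 \to (p4 \to p6)) \lor \lnot (p2 \to p1)) = T \land T = T
(p5 \land p2) \to (p1 \land ((p2 \to (p4 \to p6)) \lor \lnot (p2 \to p1))) = F \to T = T
((p5 \land p2) \to (p1 \land ((p2 \to (p4 \to p6)) \lor \lnot (p2 \to p1)))) \land p1 = T \land T = T
p4 \land p2 = F \land F = F
p3 \to p5 = T \to F = F
(p4 \land p2) \to (p3 \to p5) = F \to F = T
p5 \to p2 = F \to F = T
(p5 \to p2) \land p2 = T \land F = F
p4 \to ((p5 \to p2) \land p2) = F \to F = T
\lnot (p4 \to ((p5 \to p2) \land p2)) = \lnot T = F
((p4 \land p2) \to (p3 \to p5)) \to \lnot (p4 \to ((p5 \to p2) \land p2)) = T \to F = F
p1 \to (((p4 \land p2) \to (p3 \to p5)) \to \lnot (p4 \to ((p5 \to p2) \land p2))) = T \to F = F
(((p5 \land p2) \to (p1 \land ((p2 \to (p4 \to p6)) \lor \lnot (p2 \to p1)))) \land p1) \to (p1 \to (((p4 \land p2) \to (p3 \to p5)) \to \lnot (p4 \to ((p5 \to p2) \land p2)))) = T \to F = F

F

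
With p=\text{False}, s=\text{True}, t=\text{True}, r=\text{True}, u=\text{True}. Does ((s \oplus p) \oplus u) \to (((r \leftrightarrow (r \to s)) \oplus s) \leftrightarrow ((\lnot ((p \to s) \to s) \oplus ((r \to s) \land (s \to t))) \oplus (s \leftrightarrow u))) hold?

\text{True}

s \oplus p = \text{True} \oplus \text{False} = \text{True}
(s \oplus p) \oplus u = \text{True} \oplus \text{True} = \text{False}
r \to s = \text{True} \to \text{True} = \text{True}
r \leftrightarrow (r \to s) = \text{True} \leftrightarrow \text{True} = \text{True}
(r \leftrightarrow (r \to s)) \oplus s = \text{True} \oplus \text{True} = \text{False}
p \to s = \text{False} \to \text{True} = \text{True}
(p \to s) \to s = \text{True} \to \text{True} = \text{True}
\lnot ((p \to s) \to s) = \lnot \text{True} = \text{False}
r \to s = \text{True} \to \text{True} = \text{True}
s \to t = \text{True} \to \text{True} = \text{True}
(r \to s) \land (s \to t) = \text{True} \land \text{True} = \text{True}
\lnot ((p \to s) \to s) \oplus ((r \to s) \land (s \to t)) = \text{False} \oplus \text{True} = \text{True}
s \leftrightarrow u = \text{True} \leftrightarrow \text{True} = \text{True}
(\lnot ((p \to s) \to s) \oplus ((r \to s) \land (s \to t))) \oplus (s \leftrightarrow u) = \text{True} \oplus \text{True} = \text{False}
((r \leftrightarrow (r \to s)) \oplus s) \leftrightarrow ((\lnot ((p \to s) \to s) \oplus ((r \to s) \land (s \to t))) \oplus (s \leftrightarrow u)) = \text{False} \leftrightarrow \text{False} = \text{True}
((s \oplus p) \oplus u) \to (((r \leftrightarrow (r \to s)) \oplus s) \leftrightarrow ((\lnot ((p \to s) \to s) \oplus ((r \to s) \land (s \to t))) \oplus (s \leftrightarrow u))) = \text{False} \to \text{True} = \text{True}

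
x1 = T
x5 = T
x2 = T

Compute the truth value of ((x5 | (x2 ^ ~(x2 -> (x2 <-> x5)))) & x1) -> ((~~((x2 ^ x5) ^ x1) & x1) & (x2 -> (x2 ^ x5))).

x2 <-> x5 = T <-> T = T
x2 -> (x2 <-> x5) = T -> T = T
~(x2 -> (x2 <-> x5)) = ~T = F
x2 ^ ~(x2 -> (x2 <-> x5)) = T ^ F = T
x5 | (x2 ^ ~(x2 -> (x2 <-> x5))) = T | T = T
(x5 | (x2 ^ ~(x2 -> (x2 <-> x5)))) & x1 = T & T = T
x2 ^ x5 = T ^ T = F
(x2 ^ x5) ^ x1 = F ^ T = T
~((x2 ^ x5) ^ x1) = ~T = F
~~((x2 ^ x5) ^ x1) = ~F = T
~~((x2 ^ x5) ^ x1) & x1 = T & T = T
x2 ^ x5 = T ^ T = F
x2 -> (x2 ^ x5) = T -> F = F
(~~((x2 ^ x5) ^ x1) & x1) & (x2 -> (x2 ^ x5)) = T & F = F
((x5 | (x2 ^ ~(x2 -> (x2 <-> x5)))) & x1) -> ((~~((x2 ^ x5) ^ x1) & x1) & (x2 -> (x2 ^ x5))) = T -> F = F

F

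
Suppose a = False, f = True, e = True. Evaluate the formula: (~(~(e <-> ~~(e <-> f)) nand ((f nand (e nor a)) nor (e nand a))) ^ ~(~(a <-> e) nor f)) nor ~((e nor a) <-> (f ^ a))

e <-> f = True <-> True = True
~(e <-> f) = ~True = False
~~(e <-> f) = ~False = True
e <-> ~~(e <-> f) = True <-> True = True
~(e <-> ~~(e <-> f)) = ~True = False
e nor a = True nor False = False
f nand (e nor a) = True nand False = True
e nand a = True nand False = True
(f nand (e nor a)) nor (e nand a) = True nor True = False
~(e <-> ~~(e <-> f)) nand ((f nand (e nor a)) nor (e nand a)) = False nand False = True
~(~(e <-> ~~(e <-> f)) nand ((f nand (e nor a)) nor (e nand a))) = ~True = False
a <-> e = False <-> True = False
~(a <-> e) = ~False = True
~(a <-> e) nor f = True nor True = False
~(~(a <-> e) nor f) = ~False = True
~(~(e <-> ~~(e <-> f)) nand ((f nand (e nor a)) nor (e nand a))) ^ ~(~(a <-> e) nor f) = False ^ True = True
e nor a = True nor False = False
f ^ a = True ^ False = True
(e nor a) <-> (f ^ a) = False <-> True = False
~((e nor a) <-> (f ^ a)) = ~False = True
(~(~(e <-> ~~(e <-> f)) nand ((f nand (e nor a)) nor (e nand a))) ^ ~(~(a <-> e) nor f)) nor ~((e nor a) <-> (f ^ a)) = True nor True = False

False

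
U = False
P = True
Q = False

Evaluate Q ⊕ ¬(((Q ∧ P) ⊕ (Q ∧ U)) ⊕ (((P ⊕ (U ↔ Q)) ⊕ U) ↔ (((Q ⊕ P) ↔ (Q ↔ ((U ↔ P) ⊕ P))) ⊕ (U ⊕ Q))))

False

Substituting U=False, P=True, Q=False:
Q ∧ P = False ∧ True = False
Q ∧ U = False ∧ False = False
(Q ∧ P) ⊕ (Q ∧ U) = False ⊕ False = False
U ↔ Q = False ↔ False = True
P ⊕ (U ↔ Q) = True ⊕ True = False
(P ⊕ (U ↔ Q)) ⊕ U = False ⊕ False = False
Q ⊕ P = False ⊕ True = True
U ↔ P = False ↔ True = False
(U ↔ P) ⊕ P = False ⊕ True = True
Q ↔ ((U ↔ P) ⊕ P) = False ↔ True = False
(Q ⊕ P) ↔ (Q ↔ ((U ↔ P) ⊕ P)) = True ↔ False = False
U ⊕ Q = False ⊕ False = False
((Q ⊕ P) ↔ (Q ↔ ((U ↔ P) ⊕ P))) ⊕ (U ⊕ Q) = False ⊕ False = False
((P ⊕ (U ↔ Q)) ⊕ U) ↔ (((Q ⊕ P) ↔ (Q ↔ ((U ↔ P) ⊕ P))) ⊕ (U ⊕ Q)) = False ↔ False = True
((Q ∧ P) ⊕ (Q ∧ U)) ⊕ (((P ⊕ (U ↔ Q)) ⊕ U) ↔ (((Q ⊕ P) ↔ (Q ↔ ((U ↔ P) ⊕ P))) ⊕ (U ⊕ Q))) = False ⊕ True = True
¬(((Q ∧ P) ⊕ (Q ∧ U)) ⊕ (((P ⊕ (U ↔ Q)) ⊕ U) ↔ (((Q ⊕ P) ↔ (Q ↔ ((U ↔ P) ⊕ P))) ⊕ (U ⊕ Q)))) = ¬True = False
Q ⊕ ¬(((Q ∧ P) ⊕ (Q ∧ U)) ⊕ (((P ⊕ (U ↔ Q)) ⊕ U) ↔ (((Q ⊕ P) ↔ (Q ↔ ((U ↔ P) ⊕ P))) ⊕ (U ⊕ Q)))) = False ⊕ False = False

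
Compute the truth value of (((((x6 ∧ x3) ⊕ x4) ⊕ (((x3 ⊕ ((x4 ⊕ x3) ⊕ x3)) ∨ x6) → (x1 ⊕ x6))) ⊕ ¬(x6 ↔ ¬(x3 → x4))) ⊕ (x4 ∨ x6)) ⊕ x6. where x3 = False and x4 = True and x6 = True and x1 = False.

x6 ∧ x3 = True ∧ False = False
(x6 ∧ x3) ⊕ x4 = False ⊕ True = True
x4 ⊕ x3 = True ⊕ False = True
(x4 ⊕ x3) ⊕ x3 = True ⊕ False = True
x3 ⊕ ((x4 ⊕ x3) ⊕ x3) = False ⊕ True = True
(x3 ⊕ ((x4 ⊕ x3) ⊕ x3)) ∨ x6 = True ∨ True = True
x1 ⊕ x6 = False ⊕ True = True
((x3 ⊕ ((x4 ⊕ x3) ⊕ x3)) ∨ x6) → (x1 ⊕ x6) = True → True = True
((x6 ∧ x3) ⊕ x4) ⊕ (((x3 ⊕ ((x4 ⊕ x3) ⊕ x3)) ∨ x6) → (x1 ⊕ x6)) = True ⊕ True = False
x3 → x4 = False → True = True
¬(x3 → x4) = ¬True = False
x6 ↔ ¬(x3 → x4) = True ↔ False = False
¬(x6 ↔ ¬(x3 → x4)) = ¬False = True
(((x6 ∧ x3) ⊕ x4) ⊕ (((x3 ⊕ ((x4 ⊕ x3) ⊕ x3)) ∨ x6) → (x1 ⊕ x6))) ⊕ ¬(x6 ↔ ¬(x3 → x4)) = False ⊕ True = True
x4 ∨ x6 = True ∨ True = True
((((x6 ∧ x3) ⊕ x4) ⊕ (((x3 ⊕ ((x4 ⊕ x3) ⊕ x3)) ∨ x6) → (x1 ⊕ x6))) ⊕ ¬(x6 ↔ ¬(x3 → x4))) ⊕ (x4 ∨ x6) = True ⊕ True = False
(((((x6 ∧ x3) ⊕ x4) ⊕ (((x3 ⊕ ((x4 ⊕ x3) ⊕ x3)) ∨ x6) → (x1 ⊕ x6))) ⊕ ¬(x6 ↔ ¬(x3 → x4))) ⊕ (x4 ∨ x6)) ⊕ x6 = False ⊕ True = True

True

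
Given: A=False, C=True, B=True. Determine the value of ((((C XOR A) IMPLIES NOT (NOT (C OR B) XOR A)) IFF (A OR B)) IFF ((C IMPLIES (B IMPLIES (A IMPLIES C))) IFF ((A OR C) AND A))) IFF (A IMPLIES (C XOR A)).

Substituting A=False, C=True, B=True:
C XOR A = True XOR False = True
C OR B = True OR True = True
NOT (C OR B) = NOT True = False
NOT (C OR B) XOR A = False XOR False = False
NOT (NOT (C OR B) XOR A) = NOT False = True
(C XOR A) IMPLIES NOT (NOT (C OR B) XOR A) = True IMPLIES True = True
A OR B = False OR True = True
((C XOR A) IMPLIES NOT (NOT (C OR B) XOR A)) IFF (A OR B) = True IFF True = True
A IMPLIES C = False IMPLIES True = True
B IMPLIES (A IMPLIES C) = True IMPLIES True = True
C IMPLIES (B IMPLIES (A IMPLIES C)) = True IMPLIES True = True
A OR C = False OR True = True
(A OR C) AND A = True AND False = False
(C IMPLIES (B IMPLIES (A IMPLIES C))) IFF ((A OR C) AND A) = True IFF False = False
(((C XOR A) IMPLIES NOT (NOT (C OR B) XOR A)) IFF (A OR B)) IFF ((C IMPLIES (B IMPLIES (A IMPLIES C))) IFF ((A OR C) AND A)) = True IFF False = False
C XOR A = True XOR False = True
A IMPLIES (C XOR A) = False IMPLIES True = True
((((C XOR A) IMPLIES NOT (NOT (C OR B) XOR A)) IFF (A OR B)) IFF ((C IMPLIES (B IMPLIES (A IMPLIES C))) IFF ((A OR C) AND A))) IFF (A IMPLIES (C XOR A)) = False IFF True = False

False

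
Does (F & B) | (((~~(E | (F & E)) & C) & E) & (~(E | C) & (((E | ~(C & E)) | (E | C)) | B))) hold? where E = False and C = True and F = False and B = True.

F & B = False & True = False
F & E = False & False = False
E | (F & E) = False | False = False
~(E | (F & E)) = ~False = True
~~(E | (F & E)) = ~True = False
~~(E | (F & E)) & C = False & True = False
(~~(E | (F & E)) & C) & E = False & False = False
E | C = False | True = True
~(E | C) = ~True = False
C & E = True & False = False
~(C & E) = ~False = True
E | ~(C & E) = False | True = True
E | C = False | True = True
(E | ~(C & E)) | (E | C) = True | True = True
((E | ~(C & E)) | (E | C)) | B = True | True = True
~(E | C) & (((E | ~(C & E)) | (E | C)) | B) = False & True = False
((~~(E | (F & E)) & C) & E) & (~(E | C) & (((E | ~(C & E)) | (E | C)) | B)) = False & False = False
(F & B) | (((~~(E | (F & E)) & C) & E) & (~(E | C) & (((E | ~(C & E)) | (E | C)) | B))) = False | False = False

False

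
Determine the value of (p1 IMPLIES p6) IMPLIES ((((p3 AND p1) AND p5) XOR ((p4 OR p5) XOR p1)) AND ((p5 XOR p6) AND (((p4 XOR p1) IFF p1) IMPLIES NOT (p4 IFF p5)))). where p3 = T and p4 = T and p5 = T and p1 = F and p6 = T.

p1 IMPLIES p6 = F IMPLIES T = T
p3 AND p1 = T AND F = F
(p3 AND p1) AND p5 = F AND T = F
p4 OR p5 = T OR T = T
(p4 OR p5) XOR p1 = T XOR F = T
((p3 AND p1) AND p5) XOR ((p4 OR p5) XOR p1) = F XOR T = T
p5 XOR p6 = T XOR T = F
p4 XOR p1 = T XOR F = T
(p4 XOR p1) IFF p1 = T IFF F = F
p4 IFF p5 = T IFF T = T
NOT (p4 IFF p5) = NOT T = F
((p4 XOR p1) IFF p1) IMPLIES NOT (p4 IFF p5) = F IMPLIES F = T
(p5 XOR p6) AND (((p4 XOR p1) IFF p1) IMPLIES NOT (p4 IFF p5)) = F AND T = F
(((p3 AND p1) AND p5) XOR ((p4 OR p5) XOR p1)) AND ((p5 XOR p6) AND (((p4 XOR p1) IFF p1) IMPLIES NOT (p4 IFF p5))) = T AND F = F
(p1 IMPLIES p6) IMPLIES ((((p3 AND p1) AND p5) XOR ((p4 OR p5) XOR p1)) AND ((p5 XOR p6) AND (((p4 XOR p1) IFF p1) IMPLIES NOT (p4 IFF p5)))) = T IMPLIES F = F

F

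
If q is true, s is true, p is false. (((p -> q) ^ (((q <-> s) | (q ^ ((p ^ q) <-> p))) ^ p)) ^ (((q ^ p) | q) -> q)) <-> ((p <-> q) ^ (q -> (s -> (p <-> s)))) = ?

Substituting q=True, s=True, p=False:
p -> q = False -> True = True
q <-> s = True <-> True = True
p ^ q = False ^ True = True
(p ^ q) <-> p = True <-> False = False
q ^ ((p ^ q) <-> p) = True ^ False = True
(q <-> s) | (q ^ ((p ^ q) <-> p)) = True | True = True
((q <-> s) | (q ^ ((p ^ q) <-> p))) ^ p = True ^ False = True
(p -> q) ^ (((q <-> s) | (q ^ ((p ^ q) <-> p))) ^ p) = True ^ True = False
q ^ p = True ^ False = True
(q ^ p) | q = True | True = True
((q ^ p) | q) -> q = True -> True = True
((p -> q) ^ (((q <-> s) | (q ^ ((p ^ q) <-> p))) ^ p)) ^ (((q ^ p) | q) -> q) = False ^ True = True
p <-> q = False <-> True = False
p <-> s = False <-> True = False
s -> (p <-> s) = True -> False = False
q -> (s -> (p <-> s)) = True -> False = False
(p <-> q) ^ (q -> (s -> (p <-> s))) = False ^ False = False
(((p -> q) ^ (((q <-> s) | (q ^ ((p ^ q) <-> p))) ^ p)) ^ (((q ^ p) | q) -> q)) <-> ((p <-> q) ^ (q -> (s -> (p <-> s)))) = True <-> False = False

False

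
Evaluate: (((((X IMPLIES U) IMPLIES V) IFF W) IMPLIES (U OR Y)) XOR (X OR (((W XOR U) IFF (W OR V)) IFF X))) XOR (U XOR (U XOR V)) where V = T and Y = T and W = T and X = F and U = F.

Substituting V=T, Y=T, W=T, X=F, U=F:
X IMPLIES U = F IMPLIES F = T
(X IMPLIES U) IMPLIES V = T IMPLIES T = T
((X IMPLIES U) IMPLIES V) IFF W = T IFF T = T
U OR Y = F OR T = T
(((X IMPLIES U) IMPLIES V) IFF W) IMPLIES (U OR Y) = T IMPLIES T = T
W XOR U = T XOR F = T
W OR V = T OR T = T
(W XOR U) IFF (W OR V) = T IFF T = T
((W XOR U) IFF (W OR V)) IFF X = T IFF F = F
X OR (((W XOR U) IFF (W OR V)) IFF X) = F OR F = F
((((X IMPLIES U) IMPLIES V) IFF W) IMPLIES (U OR Y)) XOR (X OR (((W XOR U) IFF (W OR V)) IFF X)) = T XOR F = T
U XOR V = F XOR T = T
U XOR (U XOR V) = F XOR T = T
(((((X IMPLIES U) IMPLIES V) IFF W) IMPLIES (U OR Y)) XOR (X OR (((W XOR U) IFF (W OR V)) IFF X))) XOR (U XOR (U XOR V)) = T XOR T = F

F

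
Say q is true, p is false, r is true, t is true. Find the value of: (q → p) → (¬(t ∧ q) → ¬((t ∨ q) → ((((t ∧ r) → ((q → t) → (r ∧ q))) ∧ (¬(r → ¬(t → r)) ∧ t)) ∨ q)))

q → p = T → F = F
t ∧ q = T ∧ T = T
¬(t ∧ q) = ¬T = F
t ∨ q = T ∨ T = T
t ∧ r = T ∧ T = T
q → t = T → T = T
r ∧ q = T ∧ T = T
(q → t) → (r ∧ q) = T → T = T
(t ∧ r) → ((q → t) → (r ∧ q)) = T → T = T
t → r = T → T = T
¬(t → r) = ¬T = F
r → ¬(t → r) = T → F = F
¬(r → ¬(t → r)) = ¬F = T
¬(r → ¬(t → r)) ∧ t = T ∧ T = T
((t ∧ r) → ((q → t) → (r ∧ q))) ∧ (¬(r → ¬(t → r)) ∧ t) = T ∧ T = T
(((t ∧ r) → ((q → t) → (r ∧ q))) ∧ (¬(r → ¬(t → r)) ∧ t)) ∨ q = T ∨ T = T
(t ∨ q) → ((((t ∧ r) → ((q → t) → (r ∧ q))) ∧ (¬(r → ¬(t → r)) ∧ t)) ∨ q) = T → T = T
¬((t ∨ q) → ((((t ∧ r) → ((q → t) → (r ∧ q))) ∧ (¬(r → ¬(t → r)) ∧ t)) ∨ q)) = ¬T = F
¬(t ∧ q) → ¬((t ∨ q) → ((((t ∧ r) → ((q → t) → (r ∧ q))) ∧ (¬(r → ¬(t → r)) ∧ t)) ∨ q)) = F → F = T
(q → p) → (¬(t ∧ q) → ¬((t ∨ q) → ((((t ∧ r) → ((q → t) → (r ∧ q))) ∧ (¬(r → ¬(t → r)) ∧ t)) ∨ q))) = F → T = T

T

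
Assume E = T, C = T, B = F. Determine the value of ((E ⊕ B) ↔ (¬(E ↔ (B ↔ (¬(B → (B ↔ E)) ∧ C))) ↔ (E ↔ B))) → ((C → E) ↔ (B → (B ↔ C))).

Substituting E=T, C=T, B=F:
E ⊕ B = T ⊕ F = T
B ↔ E = F ↔ T = F
B → (B ↔ E) = F → F = T
¬(B → (B ↔ E)) = ¬T = F
¬(B → (B ↔ E)) ∧ C = F ∧ T = F
B ↔ (¬(B → (B ↔ E)) ∧ C) = F ↔ F = T
E ↔ (B ↔ (¬(B → (B ↔ E)) ∧ C)) = T ↔ T = T
¬(E ↔ (B ↔ (¬(B → (B ↔ E)) ∧ C))) = ¬T = F
E ↔ B = T ↔ F = F
¬(E ↔ (B ↔ (¬(B → (B ↔ E)) ∧ C))) ↔ (E ↔ B) = F ↔ F = T
(E ⊕ B) ↔ (¬(E ↔ (B ↔ (¬(B → (B ↔ E)) ∧ C))) ↔ (E ↔ B)) = T ↔ T = T
C → E = T → T = T
B ↔ C = F ↔ T = F
B → (B ↔ C) = F → F = T
(C → E) ↔ (B → (B ↔ C)) = T ↔ T = T
((E ⊕ B) ↔ (¬(E ↔ (B ↔ (¬(B → (B ↔ E)) ∧ C))) ↔ (E ↔ B))) → ((C → E) ↔ (B → (B ↔ C))) = T → T = T

T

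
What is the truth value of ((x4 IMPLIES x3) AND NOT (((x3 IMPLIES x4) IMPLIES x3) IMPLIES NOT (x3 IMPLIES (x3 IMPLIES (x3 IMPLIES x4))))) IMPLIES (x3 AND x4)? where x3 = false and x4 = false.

x4 IMPLIES x3 = false IMPLIES false = true
x3 IMPLIES x4 = false IMPLIES false = true
(x3 IMPLIES x4) IMPLIES x3 = true IMPLIES false = false
x3 IMPLIES x4 = false IMPLIES false = true
x3 IMPLIES (x3 IMPLIES x4) = false IMPLIES true = true
x3 IMPLIES (x3 IMPLIES (x3 IMPLIES x4)) = false IMPLIES true = true
NOT (x3 IMPLIES (x3 IMPLIES (x3 IMPLIES x4))) = NOT true = false
((x3 IMPLIES x4) IMPLIES x3) IMPLIES NOT (x3 IMPLIES (x3 IMPLIES (x3 IMPLIES x4))) = false IMPLIES false = true
NOT (((x3 IMPLIES x4) IMPLIES x3) IMPLIES NOT (x3 IMPLIES (x3 IMPLIES (x3 IMPLIES x4)))) = NOT true = false
(x4 IMPLIES x3) AND NOT (((x3 IMPLIES x4) IMPLIES x3) IMPLIES NOT (x3 IMPLIES (x3 IMPLIES (x3 IMPLIES x4)))) = true AND false = false
x3 AND x4 = false AND false = false
((x4 IMPLIES x3) AND NOT (((x3 IMPLIES x4) IMPLIES x3) IMPLIES NOT (x3 IMPLIES (x3 IMPLIES (x3 IMPLIES x4))))) IMPLIES (x3 AND x4) = false IMPLIES false = true

true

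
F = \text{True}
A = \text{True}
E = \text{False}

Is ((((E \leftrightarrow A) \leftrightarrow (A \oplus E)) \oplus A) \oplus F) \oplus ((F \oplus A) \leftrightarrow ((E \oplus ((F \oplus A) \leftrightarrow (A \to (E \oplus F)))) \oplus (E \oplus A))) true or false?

\text{False}

E \leftrightarrow A = \text{False} \leftrightarrow \text{True} = \text{False}
A \oplus E = \text{True} \oplus \text{False} = \text{True}
(E \leftrightarrow A) \leftrightarrow (A \oplus E) = \text{False} \leftrightarrow \text{True} = \text{False}
((E \leftrightarrow A) \leftrightarrow (A \oplus E)) \oplus A = \text{False} \oplus \text{True} = \text{True}
(((E \leftrightarrow A) \leftrightarrow (A \oplus E)) \oplus A) \oplus F = \text{True} \oplus \text{True} = \text{False}
F \oplus A = \text{True} \oplus \text{True} = \text{False}
F \oplus A = \text{True} \oplus \text{True} = \text{False}
E \oplus F = \text{False} \oplus \text{True} = \text{True}
A \to (E \oplus F) = \text{True} \to \text{True} = \text{True}
(F \oplus A) \leftrightarrow (A \to (E \oplus F)) = \text{False} \leftrightarrow \text{True} = \text{False}
E \oplus ((F \oplus A) \leftrightarrow (A \to (E \oplus F))) = \text{False} \oplus \text{False} = \text{False}
E \oplus A = \text{False} \oplus \text{True} = \text{True}
(E \oplus ((F \oplus A) \leftrightarrow (A \to (E \oplus F)))) \oplus (E \oplus A) = \text{False} \oplus \text{True} = \text{True}
(F \oplus A) \leftrightarrow ((E \oplus ((F \oplus A) \leftrightarrow (A \to (E \oplus F)))) \oplus (E \oplus A)) = \text{False} \leftrightarrow \text{True} = \text{False}
((((E \leftrightarrow A) \leftrightarrow (A \oplus E)) \oplus A) \oplus F) \oplus ((F \oplus A) \leftrightarrow ((E \oplus ((F \oplus A) \leftrightarrow (A \to (E \oplus F)))) \oplus (E \oplus A))) = \text{False} \oplus \text{False} = \text{False}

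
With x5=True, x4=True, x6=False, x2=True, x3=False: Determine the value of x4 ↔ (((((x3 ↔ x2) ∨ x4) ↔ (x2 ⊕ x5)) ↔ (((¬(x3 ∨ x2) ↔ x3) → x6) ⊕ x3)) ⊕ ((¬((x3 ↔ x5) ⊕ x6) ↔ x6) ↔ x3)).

x3 ↔ x2 = False ↔ True = False
(x3 ↔ x2) ∨ x4 = False ∨ True = True
x2 ⊕ x5 = True ⊕ True = False
((x3 ↔ x2) ∨ x4) ↔ (x2 ⊕ x5) = True ↔ False = False
x3 ∨ x2 = False ∨ True = True
¬(x3 ∨ x2) = ¬True = False
¬(x3 ∨ x2) ↔ x3 = False ↔ False = True
(¬(x3 ∨ x2) ↔ x3) → x6 = True → False = False
((¬(x3 ∨ x2) ↔ x3) → x6) ⊕ x3 = False ⊕ False = False
(((x3 ↔ x2) ∨ x4) ↔ (x2 ⊕ x5)) ↔ (((¬(x3 ∨ x2) ↔ x3) → x6) ⊕ x3) = False ↔ False = True
x3 ↔ x5 = False ↔ True = False
(x3 ↔ x5) ⊕ x6 = False ⊕ False = False
¬((x3 ↔ x5) ⊕ x6) = ¬False = True
¬((x3 ↔ x5) ⊕ x6) ↔ x6 = True ↔ False = False
(¬((x3 ↔ x5) ⊕ x6) ↔ x6) ↔ x3 = False ↔ False = True
((((x3 ↔ x2) ∨ x4) ↔ (x2 ⊕ x5)) ↔ (((¬(x3 ∨ x2) ↔ x3) → x6) ⊕ x3)) ⊕ ((¬((x3 ↔ x5) ⊕ x6) ↔ x6) ↔ x3) = True ⊕ True = False
x4 ↔ (((((x3 ↔ x2) ∨ x4) ↔ (x2 ⊕ x5)) ↔ (((¬(x3 ∨ x2) ↔ x3) → x6) ⊕ x3)) ⊕ ((¬((x3 ↔ x5) ⊕ x6) ↔ x6) ↔ x3)) = True ↔ False = False

False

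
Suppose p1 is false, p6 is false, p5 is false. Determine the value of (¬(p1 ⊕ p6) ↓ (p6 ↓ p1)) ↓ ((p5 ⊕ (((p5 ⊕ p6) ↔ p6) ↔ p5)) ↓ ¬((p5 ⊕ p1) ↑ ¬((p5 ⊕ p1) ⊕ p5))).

F

p1 ⊕ p6 = F ⊕ F = F
¬(p1 ⊕ p6) = ¬F = T
p6 ↓ p1 = F ↓ F = T
¬(p1 ⊕ p6) ↓ (p6 ↓ p1) = T ↓ T = F
p5 ⊕ p6 = F ⊕ F = F
(p5 ⊕ p6) ↔ p6 = F ↔ F = T
((p5 ⊕ p6) ↔ p6) ↔ p5 = T ↔ F = F
p5 ⊕ (((p5 ⊕ p6) ↔ p6) ↔ p5) = F ⊕ F = F
p5 ⊕ p1 = F ⊕ F = F
p5 ⊕ p1 = F ⊕ F = F
(p5 ⊕ p1) ⊕ p5 = F ⊕ F = F
¬((p5 ⊕ p1) ⊕ p5) = ¬F = T
(p5 ⊕ p1) ↑ ¬((p5 ⊕ p1) ⊕ p5) = F ↑ T = T
¬((p5 ⊕ p1) ↑ ¬((p5 ⊕ p1) ⊕ p5)) = ¬T = F
(p5 ⊕ (((p5 ⊕ p6) ↔ p6) ↔ p5)) ↓ ¬((p5 ⊕ p1) ↑ ¬((p5 ⊕ p1) ⊕ p5)) = F ↓ F = T
(¬(p1 ⊕ p6) ↓ (p6 ↓ p1)) ↓ ((p5 ⊕ (((p5 ⊕ p6) ↔ p6) ↔ p5)) ↓ ¬((p5 ⊕ p1) ↑ ¬((p5 ⊕ p1) ⊕ p5))) = F ↓ T = F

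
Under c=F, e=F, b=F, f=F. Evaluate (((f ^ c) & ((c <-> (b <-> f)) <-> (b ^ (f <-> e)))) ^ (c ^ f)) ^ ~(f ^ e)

f ^ c = F ^ F = F
b <-> f = F <-> F = T
c <-> (b <-> f) = F <-> T = F
f <-> e = F <-> F = T
b ^ (f <-> e) = F ^ T = T
(c <-> (b <-> f)) <-> (b ^ (f <-> e)) = F <-> T = F
(f ^ c) & ((c <-> (b <-> f)) <-> (b ^ (f <-> e))) = F & F = F
c ^ f = F ^ F = F
((f ^ c) & ((c <-> (b <-> f)) <-> (b ^ (f <-> e)))) ^ (c ^ f) = F ^ F = F
f ^ e = F ^ F = F
~(f ^ e) = ~F = T
(((f ^ c) & ((c <-> (b <-> f)) <-> (b ^ (f <-> e)))) ^ (c ^ f)) ^ ~(f ^ e) = F ^ T = T

T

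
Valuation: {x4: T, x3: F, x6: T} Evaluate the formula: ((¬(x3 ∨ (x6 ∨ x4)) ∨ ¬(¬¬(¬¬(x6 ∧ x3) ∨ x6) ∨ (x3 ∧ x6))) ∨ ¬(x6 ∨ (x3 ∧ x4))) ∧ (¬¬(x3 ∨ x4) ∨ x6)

x6 ∨ x4 = T ∨ T = T
x3 ∨ (x6 ∨ x4) = F ∨ T = T
¬(x3 ∨ (x6 ∨ x4)) = ¬T = F
x6 ∧ x3 = T ∧ F = F
¬(x6 ∧ x3) = ¬F = T
¬¬(x6 ∧ x3) = ¬T = F
¬¬(x6 ∧ x3) ∨ x6 = F ∨ T = T
¬(¬¬(x6 ∧ x3) ∨ x6) = ¬T = F
¬¬(¬¬(x6 ∧ x3) ∨ x6) = ¬F = T
x3 ∧ x6 = F ∧ T = F
¬¬(¬¬(x6 ∧ x3) ∨ x6) ∨ (x3 ∧ x6) = T ∨ F = T
¬(¬¬(¬¬(x6 ∧ x3) ∨ x6) ∨ (x3 ∧ x6)) = ¬T = F
¬(x3 ∨ (x6 ∨ x4)) ∨ ¬(¬¬(¬¬(x6 ∧ x3) ∨ x6) ∨ (x3 ∧ x6)) = F ∨ F = F
x3 ∧ x4 = F ∧ T = F
x6 ∨ (x3 ∧ x4) = T ∨ F = T
¬(x6 ∨ (x3 ∧ x4)) = ¬T = F
(¬(x3 ∨ (x6 ∨ x4)) ∨ ¬(¬¬(¬¬(x6 ∧ x3) ∨ x6) ∨ (x3 ∧ x6))) ∨ ¬(x6 ∨ (x3 ∧ x4)) = F ∨ F = F
x3 ∨ x4 = F ∨ T = T
¬(x3 ∨ x4) = ¬T = F
¬¬(x3 ∨ x4) = ¬F = T
¬¬(x3 ∨ x4) ∨ x6 = T ∨ T = T
((¬(x3 ∨ (x6 ∨ x4)) ∨ ¬(¬¬(¬¬(x6 ∧ x3) ∨ x6) ∨ (x3 ∧ x6))) ∨ ¬(x6 ∨ (x3 ∧ x4))) ∧ (¬¬(x3 ∨ x4) ∨ x6) = F ∧ T = F

F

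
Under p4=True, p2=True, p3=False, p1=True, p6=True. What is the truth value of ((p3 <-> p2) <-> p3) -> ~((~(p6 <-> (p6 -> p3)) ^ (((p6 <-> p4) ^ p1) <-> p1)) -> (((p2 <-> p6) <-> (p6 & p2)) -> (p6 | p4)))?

p3 <-> p2 = False <-> True = False
(p3 <-> p2) <-> p3 = False <-> False = True
p6 -> p3 = True -> False = False
p6 <-> (p6 -> p3) = True <-> False = False
~(p6 <-> (p6 -> p3)) = ~False = True
p6 <-> p4 = True <-> True = True
(p6 <-> p4) ^ p1 = True ^ True = False
((p6 <-> p4) ^ p1) <-> p1 = False <-> True = False
~(p6 <-> (p6 -> p3)) ^ (((p6 <-> p4) ^ p1) <-> p1) = True ^ False = True
p2 <-> p6 = True <-> True = True
p6 & p2 = True & True = True
(p2 <-> p6) <-> (p6 & p2) = True <-> True = True
p6 | p4 = True | True = True
((p2 <-> p6) <-> (p6 & p2)) -> (p6 | p4) = True -> True = True
(~(p6 <-> (p6 -> p3)) ^ (((p6 <-> p4) ^ p1) <-> p1)) -> (((p2 <-> p6) <-> (p6 & p2)) -> (p6 | p4)) = True -> True = True
~((~(p6 <-> (p6 -> p3)) ^ (((p6 <-> p4) ^ p1) <-> p1)) -> (((p2 <-> p6) <-> (p6 & p2)) -> (p6 | p4))) = ~True = False
((p3 <-> p2) <-> p3) -> ~((~(p6 <-> (p6 -> p3)) ^ (((p6 <-> p4) ^ p1) <-> p1)) -> (((p2 <-> p6) <-> (p6 & p2)) -> (p6 | p4))) = True -> False = False

False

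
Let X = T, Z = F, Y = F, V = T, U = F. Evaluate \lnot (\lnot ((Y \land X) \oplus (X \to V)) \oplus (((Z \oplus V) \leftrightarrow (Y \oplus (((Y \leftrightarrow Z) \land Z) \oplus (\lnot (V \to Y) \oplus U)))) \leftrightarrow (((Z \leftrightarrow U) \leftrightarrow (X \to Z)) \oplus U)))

Y \land X = F \land T = F
X \to V = T \to T = T
(Y \land X) \oplus (X \to V) = F \oplus T = T
\lnot ((Y \land X) \oplus (X \to V)) = \lnot T = F
Z \oplus V = F \oplus T = T
Y \leftrightarrow Z = F \leftrightarrow F = T
(Y \leftrightarrow Z) \land Z = T \land F = F
V \to Y = T \to F = F
\lnot (V \to Y) = \lnot F = T
\lnot (V \to Y) \oplus U = T \oplus F = T
((Y \leftrightarrow Z) \land Z) \oplus (\lnot (V \to Y) \oplus U) = F \oplus T = T
Y \oplus (((Y \leftrightarrow Z) \land Z) \oplus (\lnot (V \to Y) \oplus U)) = F \oplus T = T
(Z \oplus V) \leftrightarrow (Y \oplus (((Y \leftrightarrow Z) \land Z) \oplus (\lnot (V \to Y) \oplus U))) = T \leftrightarrow T = T
Z \leftrightarrow U = F \leftrightarrow F = T
X \to Z = T \to F = F
(Z \leftrightarrow U) \leftrightarrow (X \to Z) = T \leftrightarrow F = F
((Z \leftrightarrow U) \leftrightarrow (X \to Z)) \oplus U = F \oplus F = F
((Z \oplus V) \leftrightarrow (Y \oplus (((Y \leftrightarrow Z) \land Z) \oplus (\lnot (V \to Y) \oplus U)))) \leftrightarrow (((Z \leftrightarrow U) \leftrightarrow (X \to Z)) \oplus U) = T \leftrightarrow F = F
\lnot ((Y \land X) \oplus (X \to V)) \oplus (((Z \oplus V) \leftrightarrow (Y \oplus (((Y \leftrightarrow Z) \land Z) \oplus (\lnot (V \to Y) \oplus U)))) \leftrightarrow (((Z \leftrightarrow U) \leftrightarrow (X \to Z)) \oplus U)) = F \oplus F = F
\lnot (\lnot ((Y \land X) \oplus (X \to V)) \oplus (((Z \oplus V) \leftrightarrow (Y \oplus (((Y \leftrightarrow Z) \land Z) \oplus (\lnot (V \to Y) \oplus U)))) \leftrightarrow (((Z \leftrightarrow U) \leftrightarrow (X \to Z)) \oplus U))) = \lnot F = T

T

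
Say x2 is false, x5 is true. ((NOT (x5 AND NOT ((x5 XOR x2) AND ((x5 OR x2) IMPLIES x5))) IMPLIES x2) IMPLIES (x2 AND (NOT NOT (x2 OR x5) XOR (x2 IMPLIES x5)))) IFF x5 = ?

x5 XOR x2 = True XOR False = True
x5 OR x2 = True OR False = True
(x5 OR x2) IMPLIES x5 = True IMPLIES True = True
(x5 XOR x2) AND ((x5 OR x2) IMPLIES x5) = True AND True = True
NOT ((x5 XOR x2) AND ((x5 OR x2) IMPLIES x5)) = NOT True = False
x5 AND NOT ((x5 XOR x2) AND ((x5 OR x2) IMPLIES x5)) = True AND False = False
NOT (x5 AND NOT ((x5 XOR x2) AND ((x5 OR x2) IMPLIES x5))) = NOT False = True
NOT (x5 AND NOT ((x5 XOR x2) AND ((x5 OR x2) IMPLIES x5))) IMPLIES x2 = True IMPLIES False = False
x2 OR x5 = False OR True = True
NOT (x2 OR x5) = NOT True = False
NOT NOT (x2 OR x5) = NOT False = True
x2 IMPLIES x5 = False IMPLIES True = True
NOT NOT (x2 OR x5) XOR (x2 IMPLIES x5) = True XOR True = False
x2 AND (NOT NOT (x2 OR x5) XOR (x2 IMPLIES x5)) = False AND False = False
(NOT (x5 AND NOT ((x5 XOR x2) AND ((x5 OR x2) IMPLIES x5))) IMPLIES x2) IMPLIES (x2 AND (NOT NOT (x2 OR x5) XOR (x2 IMPLIES x5))) = False IMPLIES False = True
((NOT (x5 AND NOT ((x5 XOR x2) AND ((x5 OR x2) IMPLIES x5))) IMPLIES x2) IMPLIES (x2 AND (NOT NOT (x2 OR x5) XOR (x2 IMPLIES x5)))) IFF x5 = True IFF True = True

True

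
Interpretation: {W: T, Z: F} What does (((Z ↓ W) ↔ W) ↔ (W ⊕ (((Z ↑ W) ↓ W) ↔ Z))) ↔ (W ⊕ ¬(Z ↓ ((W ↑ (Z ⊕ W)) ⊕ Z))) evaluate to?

Substituting W=T, Z=F:
Z ↓ W = F ↓ T = F
(Z ↓ W) ↔ W = F ↔ T = F
Z ↑ W = F ↑ T = T
(Z ↑ W) ↓ W = T ↓ T = F
((Z ↑ W) ↓ W) ↔ Z = F ↔ F = T
W ⊕ (((Z ↑ W) ↓ W) ↔ Z) = T ⊕ T = F
((Z ↓ W) ↔ W) ↔ (W ⊕ (((Z ↑ W) ↓ W) ↔ Z)) = F ↔ F = T
Z ⊕ W = F ⊕ T = T
W ↑ (Z ⊕ W) = T ↑ T = F
(W ↑ (Z ⊕ W)) ⊕ Z = F ⊕ F = F
Z ↓ ((W ↑ (Z ⊕ W)) ⊕ Z) = F ↓ F = T
¬(Z ↓ ((W ↑ (Z ⊕ W)) ⊕ Z)) = ¬T = F
W ⊕ ¬(Z ↓ ((W ↑ (Z ⊕ W)) ⊕ Z)) = T ⊕ F = T
(((Z ↓ W) ↔ W) ↔ (W ⊕ (((Z ↑ W) ↓ W) ↔ Z))) ↔ (W ⊕ ¬(Z ↓ ((W ↑ (Z ⊕ W)) ⊕ Z))) = T ↔ T = T

T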